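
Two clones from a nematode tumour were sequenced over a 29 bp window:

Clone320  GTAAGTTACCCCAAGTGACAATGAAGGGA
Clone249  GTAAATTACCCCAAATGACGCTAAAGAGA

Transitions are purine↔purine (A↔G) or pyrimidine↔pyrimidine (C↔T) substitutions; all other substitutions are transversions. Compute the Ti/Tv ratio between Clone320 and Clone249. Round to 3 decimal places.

5.000

Mismatches occur at site 5 (G/A, transition), site 15 (G/A, transition), site 20 (A/G, transition), site 21 (A/C, transversion), site 23 (G/A, transition), site 27 (G/A, transition).
Of the 6 differences, 5 transitions and 1 transversion, so Ti/Tv = 5/1 = 5.000.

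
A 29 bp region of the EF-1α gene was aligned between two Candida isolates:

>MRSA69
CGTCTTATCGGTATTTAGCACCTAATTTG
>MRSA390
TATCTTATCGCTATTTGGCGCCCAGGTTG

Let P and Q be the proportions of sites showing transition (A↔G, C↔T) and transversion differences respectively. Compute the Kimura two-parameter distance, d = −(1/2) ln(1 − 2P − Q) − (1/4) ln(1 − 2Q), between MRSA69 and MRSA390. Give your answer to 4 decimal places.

The sequences differ at positions 1 (C/T, transition), 2 (G/A, transition), 11 (G/C, transversion), 17 (A/G, transition), 20 (A/G, transition), 23 (T/C, transition), 25 (A/G, transition), 26 (T/G, transversion).
Of the 8 differences, 6 transitions and 2 transversions over 29 sites: P = 6/29 = 0.206897, Q = 2/29 = 0.068966.
d = −0.5·ln(0.517240) − 0.25·ln(0.862068) = −0.5·(-0.659248) − 0.25·(-0.148421) = 0.3667.

0.3667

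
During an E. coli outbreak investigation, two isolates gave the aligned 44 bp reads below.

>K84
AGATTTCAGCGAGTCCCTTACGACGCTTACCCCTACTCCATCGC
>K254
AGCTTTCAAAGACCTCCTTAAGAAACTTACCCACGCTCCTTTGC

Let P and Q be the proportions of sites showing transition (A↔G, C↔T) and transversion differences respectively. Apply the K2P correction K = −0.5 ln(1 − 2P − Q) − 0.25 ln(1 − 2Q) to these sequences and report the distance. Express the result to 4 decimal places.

0.4201

Mismatches occur at site 3 (A→C, transversion), site 9 (G→A, transition), site 10 (C→A, transversion), site 13 (G→C, transversion), site 14 (T→C, transition), site 15 (C→T, transition), site 21 (C→A, transversion), site 24 (C→A, transversion), site 25 (G→A, transition), site 33 (C→A, transversion), site 34 (T→C, transition), site 35 (A→G, transition), site 40 (A→T, transversion), site 42 (C→T, transition).
Of the 14 differences, 7 transitions and 7 transversions over 44 sites: P = 7/44 = 0.159091, Q = 7/44 = 0.159091.
d = −0.5·ln(0.522727) − 0.25·ln(0.681818) = −0.5·(-0.648696) − 0.25·(-0.382993) = 0.4201.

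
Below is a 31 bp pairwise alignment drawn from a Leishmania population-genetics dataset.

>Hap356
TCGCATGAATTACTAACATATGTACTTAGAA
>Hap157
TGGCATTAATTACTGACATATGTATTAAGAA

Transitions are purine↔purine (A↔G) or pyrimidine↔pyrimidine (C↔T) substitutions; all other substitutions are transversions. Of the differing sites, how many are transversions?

3

The sequences differ at positions 2 (C/G, transversion), 7 (G/T, transversion), 15 (A/G, transition), 25 (C/T, transition), 27 (T/A, transversion).
Of the 5 differences, 2 transitions and 3 transversions, so the answer is 3.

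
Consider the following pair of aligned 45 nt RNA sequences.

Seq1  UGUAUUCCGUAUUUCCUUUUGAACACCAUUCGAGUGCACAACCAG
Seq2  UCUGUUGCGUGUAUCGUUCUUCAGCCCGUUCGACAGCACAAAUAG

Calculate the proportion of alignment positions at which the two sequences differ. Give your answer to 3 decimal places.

The sequences differ at positions 2 (G/C), 4 (A/G), 7 (C/G), 11 (A/G), 13 (U/A), 16 (C/G), 19 (U/C), 21 (G/U), 22 (A/C), 24 (C/G), 25 (A/C), 28 (A/G), 34 (G/C), 35 (U/A), 42 (C/A), 43 (C/U).
There are 16 differences over 45 sites, so p = 16/45 = 0.356.

0.356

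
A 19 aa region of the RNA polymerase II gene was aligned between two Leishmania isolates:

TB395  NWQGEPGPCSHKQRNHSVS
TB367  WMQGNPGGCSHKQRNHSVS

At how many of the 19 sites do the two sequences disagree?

4

Differing sites — 1:N/W; 2:W/M; 5:E/N; 8:P/G.
That gives 4 mismatches out of 19 aligned sites, so the Hamming distance is 4.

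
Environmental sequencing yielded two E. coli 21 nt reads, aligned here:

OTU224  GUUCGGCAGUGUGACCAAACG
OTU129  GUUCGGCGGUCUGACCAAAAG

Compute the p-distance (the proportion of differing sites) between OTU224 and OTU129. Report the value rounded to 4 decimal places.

The sequences differ at positions 8 (A/G), 11 (G/C), 20 (C/A).
There are 3 differences over 21 sites, so p = 3/21 = 0.1429.

0.1429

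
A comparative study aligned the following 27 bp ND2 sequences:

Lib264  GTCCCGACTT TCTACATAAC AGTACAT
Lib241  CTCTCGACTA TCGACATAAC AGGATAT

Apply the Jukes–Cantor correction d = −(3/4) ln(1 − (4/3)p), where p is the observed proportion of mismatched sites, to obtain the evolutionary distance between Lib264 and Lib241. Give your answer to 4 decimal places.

Differing sites — 1:G/C; 4:C/T; 10:T/A; 13:T/G; 23:T/G; 25:C/T.
p = 6/27 = 0.222222.
d = −0.75 · ln(1 − (4/3)·0.222222) = −0.75 · ln(0.703704) = −0.75 · (-0.351397) = 0.2635.

0.2635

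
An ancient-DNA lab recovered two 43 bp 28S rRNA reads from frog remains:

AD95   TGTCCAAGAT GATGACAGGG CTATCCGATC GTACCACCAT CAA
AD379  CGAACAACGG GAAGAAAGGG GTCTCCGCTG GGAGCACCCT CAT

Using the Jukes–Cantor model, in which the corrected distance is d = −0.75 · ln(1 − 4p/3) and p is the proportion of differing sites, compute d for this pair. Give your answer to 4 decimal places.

0.5141

Mismatches occur at site 1 (T↔C), site 3 (T↔A), site 4 (C↔A), site 8 (G↔C), site 9 (A↔G), site 10 (T↔G), site 13 (T↔A), site 16 (C↔A), site 21 (C↔G), site 23 (A↔C), site 28 (A↔C), site 30 (C↔G), site 32 (T↔G), site 34 (C↔G), site 39 (A↔C), site 43 (A↔T).
p = 16/43 = 0.372093.
d = −0.75 · ln(1 − (4/3)·0.372093) = −0.75 · ln(0.503876) = −0.75 · (-0.685425) = 0.5141.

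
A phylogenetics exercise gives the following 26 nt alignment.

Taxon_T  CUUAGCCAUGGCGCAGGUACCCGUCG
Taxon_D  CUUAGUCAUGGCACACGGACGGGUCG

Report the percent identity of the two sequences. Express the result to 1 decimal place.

The sequences differ at positions 6 (C/U), 13 (G/A), 16 (G/C), 18 (U/G), 21 (C/G), 22 (C/G).
20 of the 26 sites match, so the percent identity is 20/26 × 100 = 76.9%.

76.9%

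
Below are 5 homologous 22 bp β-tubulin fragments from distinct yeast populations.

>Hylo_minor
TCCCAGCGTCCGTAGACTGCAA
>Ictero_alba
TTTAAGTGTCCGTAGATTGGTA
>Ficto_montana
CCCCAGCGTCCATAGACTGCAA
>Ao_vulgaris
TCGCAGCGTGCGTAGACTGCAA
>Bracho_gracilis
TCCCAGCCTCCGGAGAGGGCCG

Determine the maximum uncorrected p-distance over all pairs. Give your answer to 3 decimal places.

Pairwise Hamming distances:
  Hylo_minor vs Ictero_alba: 7
  Hylo_minor vs Ficto_montana: 2
  Hylo_minor vs Ao_vulgaris: 2
  Hylo_minor vs Bracho_gracilis: 6
  Ictero_alba vs Ficto_montana: 9
  Ictero_alba vs Ao_vulgaris: 8
  Ictero_alba vs Bracho_gracilis: 11
  Ficto_montana vs Ao_vulgaris: 4
  Ficto_montana vs Bracho_gracilis: 8
  Ao_vulgaris vs Bracho_gracilis: 8
The largest is 11 mismatches, between Ictero_alba and Bracho_gracilis; p = 11/22 = 0.500.

0.500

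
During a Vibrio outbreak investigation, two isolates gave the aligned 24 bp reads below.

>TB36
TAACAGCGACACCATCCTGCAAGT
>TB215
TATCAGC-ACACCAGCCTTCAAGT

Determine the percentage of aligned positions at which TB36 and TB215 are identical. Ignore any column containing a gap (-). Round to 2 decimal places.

Excluding the 1 gap column leaves 23 comparable sites.
The sequences differ at positions 3 (A/T), 15 (T/G), 19 (G/T).
20 of the 23 comparable sites match, so the percent identity is 20/23 × 100 = 86.96%.

86.96%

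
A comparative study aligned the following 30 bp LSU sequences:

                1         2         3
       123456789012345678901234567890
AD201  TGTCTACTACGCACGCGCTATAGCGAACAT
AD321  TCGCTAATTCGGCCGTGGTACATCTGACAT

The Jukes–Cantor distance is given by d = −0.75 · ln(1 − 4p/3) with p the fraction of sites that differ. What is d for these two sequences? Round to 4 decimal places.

Differing sites — 2:G/C; 3:T/G; 7:C/A; 9:A/T; 12:C/G; 13:A/C; 16:C/T; 18:C/G; 21:T/C; 23:G/T; 25:G/T; 26:A/G.
p = 12/30 = 0.400000.
d = −0.75 · ln(1 − (4/3)·0.400000) = −0.75 · ln(0.466667) = −0.75 · (-0.762139) = 0.5716.

0.5716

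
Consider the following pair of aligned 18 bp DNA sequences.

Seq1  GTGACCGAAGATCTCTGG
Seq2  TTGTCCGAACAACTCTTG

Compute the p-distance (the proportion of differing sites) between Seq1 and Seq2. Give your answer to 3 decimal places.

Mismatches occur at site 1 (G→T), site 4 (A→T), site 10 (G→C), site 12 (T→A), site 17 (G→T).
There are 5 differences over 18 sites, so p = 5/18 = 0.278.

0.278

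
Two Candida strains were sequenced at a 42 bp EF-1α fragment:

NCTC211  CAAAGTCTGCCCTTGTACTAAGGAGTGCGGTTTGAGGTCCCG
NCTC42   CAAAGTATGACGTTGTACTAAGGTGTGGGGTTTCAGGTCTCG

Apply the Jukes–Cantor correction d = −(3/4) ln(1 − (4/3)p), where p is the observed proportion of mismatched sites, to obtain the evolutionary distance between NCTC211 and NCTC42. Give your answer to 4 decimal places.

Differing sites — 7:C/A; 10:C/A; 12:C/G; 24:A/T; 28:C/G; 34:G/C; 40:C/T.
p = 7/42 = 0.166667.
d = −0.75 · ln(1 − (4/3)·0.166667) = −0.75 · ln(0.777777) = −0.75 · (-0.251315) = 0.1885.

0.1885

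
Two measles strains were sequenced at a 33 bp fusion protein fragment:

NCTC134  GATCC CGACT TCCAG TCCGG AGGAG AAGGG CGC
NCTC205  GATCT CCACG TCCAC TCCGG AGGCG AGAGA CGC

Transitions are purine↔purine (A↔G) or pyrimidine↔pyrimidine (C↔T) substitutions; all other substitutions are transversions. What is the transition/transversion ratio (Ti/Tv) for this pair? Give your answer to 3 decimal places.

1.000

The sequences differ at positions 5 (C/T, transition), 7 (G/C, transversion), 10 (T/G, transversion), 15 (G/C, transversion), 24 (A/C, transversion), 27 (A/G, transition), 28 (G/A, transition), 30 (G/A, transition).
Of the 8 differences, 4 transitions and 4 transversions, so Ti/Tv = 4/4 = 1.000.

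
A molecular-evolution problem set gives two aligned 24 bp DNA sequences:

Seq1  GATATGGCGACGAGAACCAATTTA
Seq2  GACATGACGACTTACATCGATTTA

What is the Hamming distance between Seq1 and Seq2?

8

Mismatches occur at site 3 (T/C), site 7 (G/A), site 12 (G/T), site 13 (A/T), site 14 (G/A), site 15 (A/C), site 17 (C/T), site 19 (A/G).
That gives 8 mismatches out of 24 aligned sites, so the Hamming distance is 8.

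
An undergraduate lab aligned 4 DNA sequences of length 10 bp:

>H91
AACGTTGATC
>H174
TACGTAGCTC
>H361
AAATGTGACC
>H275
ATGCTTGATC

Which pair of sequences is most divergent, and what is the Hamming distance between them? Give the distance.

Pairwise Hamming distances:
  H91 vs H174: 3
  H91 vs H361: 4
  H91 vs H275: 3
  H174 vs H361: 7
  H174 vs H275: 6
  H361 vs H275: 5
The largest is 7, between H174 and H361.

7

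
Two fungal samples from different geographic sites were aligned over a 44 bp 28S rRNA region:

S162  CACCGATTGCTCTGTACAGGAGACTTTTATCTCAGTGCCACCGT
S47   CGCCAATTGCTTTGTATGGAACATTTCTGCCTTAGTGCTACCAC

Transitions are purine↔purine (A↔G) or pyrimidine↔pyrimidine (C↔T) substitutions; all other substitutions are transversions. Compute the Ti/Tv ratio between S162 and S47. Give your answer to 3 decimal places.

14.000

The sequences differ at positions 2 (A/G, transition), 5 (G/A, transition), 12 (C/T, transition), 17 (C/T, transition), 18 (A/G, transition), 20 (G/A, transition), 22 (G/C, transversion), 24 (C/T, transition), 27 (T/C, transition), 29 (A/G, transition), 30 (T/C, transition), 33 (C/T, transition), 39 (C/T, transition), 43 (G/A, transition), 44 (T/C, transition).
Of the 15 differences, 14 transitions and 1 transversion, so Ti/Tv = 14/1 = 14.000.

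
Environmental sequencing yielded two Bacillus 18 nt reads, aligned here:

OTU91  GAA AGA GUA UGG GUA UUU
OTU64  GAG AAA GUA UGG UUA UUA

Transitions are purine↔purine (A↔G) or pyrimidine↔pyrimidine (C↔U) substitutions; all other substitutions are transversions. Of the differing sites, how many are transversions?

Differing sites — 3:A/G (Ti); 5:G/A (Ti); 13:G/U (Tv); 18:U/A (Tv).
Of the 4 differences, 2 transitions and 2 transversions, so the answer is 2.

2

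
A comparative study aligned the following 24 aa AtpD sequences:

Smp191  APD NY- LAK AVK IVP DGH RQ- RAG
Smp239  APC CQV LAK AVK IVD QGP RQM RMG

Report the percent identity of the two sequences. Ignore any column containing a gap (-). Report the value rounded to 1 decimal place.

Excluding the 2 gap columns leaves 22 comparable sites.
The sequences differ at positions 3 (D/C), 4 (N/C), 5 (Y/Q), 15 (P/D), 16 (D/Q), 18 (H/P), 23 (A/M).
15 of the 22 comparable sites match, so the percent identity is 15/22 × 100 = 68.2%.

68.2%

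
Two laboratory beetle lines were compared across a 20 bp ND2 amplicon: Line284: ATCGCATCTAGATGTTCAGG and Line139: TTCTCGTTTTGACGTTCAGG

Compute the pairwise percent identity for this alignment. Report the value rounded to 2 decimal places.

Mismatches occur at site 1 (A/T), site 4 (G/T), site 6 (A/G), site 8 (C/T), site 10 (A/T), site 13 (T/C).
14 of the 20 sites match, so the percent identity is 14/20 × 100 = 70.00%.

70.00%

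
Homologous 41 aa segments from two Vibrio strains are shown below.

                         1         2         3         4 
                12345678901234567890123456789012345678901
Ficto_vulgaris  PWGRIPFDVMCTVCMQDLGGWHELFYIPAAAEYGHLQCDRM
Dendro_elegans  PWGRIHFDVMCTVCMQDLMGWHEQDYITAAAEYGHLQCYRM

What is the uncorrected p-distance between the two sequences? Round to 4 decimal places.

0.1463

Mismatches occur at site 6 (P/H), site 19 (G/M), site 24 (L/Q), site 25 (F/D), site 28 (P/T), site 39 (D/Y).
There are 6 differences over 41 sites, so p = 6/41 = 0.1463.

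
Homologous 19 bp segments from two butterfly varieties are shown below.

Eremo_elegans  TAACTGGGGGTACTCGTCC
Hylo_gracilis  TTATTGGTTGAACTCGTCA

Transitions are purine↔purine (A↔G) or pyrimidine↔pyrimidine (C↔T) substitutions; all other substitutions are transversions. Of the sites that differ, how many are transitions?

1

Mismatches occur at site 2 (A→T, transversion), site 4 (C→T, transition), site 8 (G→T, transversion), site 9 (G→T, transversion), site 11 (T→A, transversion), site 19 (C→A, transversion).
Of the 6 differences, 1 transition and 5 transversions, so the answer is 1.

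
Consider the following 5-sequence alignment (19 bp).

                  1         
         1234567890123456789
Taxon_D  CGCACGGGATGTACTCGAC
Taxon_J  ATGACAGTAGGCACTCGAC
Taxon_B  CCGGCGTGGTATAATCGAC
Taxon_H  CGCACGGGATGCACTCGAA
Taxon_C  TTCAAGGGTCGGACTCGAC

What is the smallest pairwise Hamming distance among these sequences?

Pairwise Hamming distances:
  Taxon_D vs Taxon_J: 7
  Taxon_D vs Taxon_B: 7
  Taxon_D vs Taxon_H: 2
  Taxon_D vs Taxon_C: 6
  Taxon_J vs Taxon_B: 11
  Taxon_J vs Taxon_H: 7
  Taxon_J vs Taxon_C: 8
  Taxon_B vs Taxon_H: 9
  Taxon_B vs Taxon_C: 11
  Taxon_H vs Taxon_C: 7
The smallest is 2, between Taxon_D and Taxon_H.

2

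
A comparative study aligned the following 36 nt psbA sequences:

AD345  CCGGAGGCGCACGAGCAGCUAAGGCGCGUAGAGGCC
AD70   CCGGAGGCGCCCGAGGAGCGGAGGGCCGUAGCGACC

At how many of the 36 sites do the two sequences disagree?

8

The sequences differ at positions 11 (A/C), 16 (C/G), 20 (U/G), 21 (A/G), 25 (C/G), 26 (G/C), 32 (A/C), 34 (G/A).
That gives 8 mismatches out of 36 aligned sites, so the Hamming distance is 8.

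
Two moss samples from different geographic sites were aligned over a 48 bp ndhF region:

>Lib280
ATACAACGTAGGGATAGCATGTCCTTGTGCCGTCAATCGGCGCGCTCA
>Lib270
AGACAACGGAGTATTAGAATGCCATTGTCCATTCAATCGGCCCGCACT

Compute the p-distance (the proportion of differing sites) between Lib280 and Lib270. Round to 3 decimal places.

Mismatches occur at site 2 (T/G), site 9 (T/G), site 12 (G/T), site 13 (G/A), site 14 (A/T), site 18 (C/A), site 22 (T/C), site 24 (C/A), site 29 (G/C), site 31 (C/A), site 32 (G/T), site 42 (G/C), site 46 (T/A), site 48 (A/T).
There are 14 differences over 48 sites, so p = 14/48 = 0.292.

0.292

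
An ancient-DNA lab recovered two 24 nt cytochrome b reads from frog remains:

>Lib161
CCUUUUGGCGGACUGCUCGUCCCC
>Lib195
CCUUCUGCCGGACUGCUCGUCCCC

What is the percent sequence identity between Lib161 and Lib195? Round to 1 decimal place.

The sequences differ at positions 5 (U/C), 8 (G/C).
22 of the 24 sites match, so the percent identity is 22/24 × 100 = 91.7%.

91.7%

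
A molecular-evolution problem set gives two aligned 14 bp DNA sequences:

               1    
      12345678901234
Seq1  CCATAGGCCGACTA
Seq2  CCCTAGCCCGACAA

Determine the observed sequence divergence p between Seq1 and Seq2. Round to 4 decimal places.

0.2143

The sequences differ at positions 3 (A/C), 7 (G/C), 13 (T/A).
There are 3 differences over 14 sites, so p = 3/14 = 0.2143.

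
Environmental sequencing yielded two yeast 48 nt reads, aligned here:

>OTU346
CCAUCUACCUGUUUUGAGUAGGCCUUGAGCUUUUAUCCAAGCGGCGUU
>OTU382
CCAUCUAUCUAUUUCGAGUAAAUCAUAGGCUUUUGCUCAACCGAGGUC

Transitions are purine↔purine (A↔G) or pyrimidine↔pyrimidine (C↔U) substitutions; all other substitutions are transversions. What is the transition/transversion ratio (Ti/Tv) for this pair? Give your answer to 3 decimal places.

4.333

Mismatches occur at site 8 (C→U, transition), site 11 (G→A, transition), site 15 (U→C, transition), site 21 (G→A, transition), site 22 (G→A, transition), site 23 (C→U, transition), site 25 (U→A, transversion), site 27 (G→A, transition), site 28 (A→G, transition), site 35 (A→G, transition), site 36 (U→C, transition), site 37 (C→U, transition), site 41 (G→C, transversion), site 44 (G→A, transition), site 45 (C→G, transversion), site 48 (U→C, transition).
Of the 16 differences, 13 transitions and 3 transversions, so Ti/Tv = 13/3 = 4.333.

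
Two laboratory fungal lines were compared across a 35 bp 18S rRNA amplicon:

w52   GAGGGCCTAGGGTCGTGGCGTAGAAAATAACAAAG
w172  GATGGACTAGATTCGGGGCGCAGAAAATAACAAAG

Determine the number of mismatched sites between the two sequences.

The sequences differ at positions 3 (G/T), 6 (C/A), 11 (G/A), 12 (G/T), 16 (T/G), 21 (T/C).
That gives 6 mismatches out of 35 aligned sites, so the Hamming distance is 6.

6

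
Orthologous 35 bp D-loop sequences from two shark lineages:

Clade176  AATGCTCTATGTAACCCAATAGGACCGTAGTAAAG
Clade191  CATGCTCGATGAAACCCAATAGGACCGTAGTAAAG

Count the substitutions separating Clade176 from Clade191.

Differing sites — 1:A/C; 8:T/G; 12:T/A.
That gives 3 mismatches out of 35 aligned sites, so the Hamming distance is 3.

3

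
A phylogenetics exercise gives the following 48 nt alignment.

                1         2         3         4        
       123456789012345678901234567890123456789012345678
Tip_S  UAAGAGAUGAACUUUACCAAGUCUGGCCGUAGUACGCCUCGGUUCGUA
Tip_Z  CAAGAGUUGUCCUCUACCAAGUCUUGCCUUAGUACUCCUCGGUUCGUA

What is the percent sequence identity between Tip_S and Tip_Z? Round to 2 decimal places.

The sequences differ at positions 1 (U/C), 7 (A/U), 10 (A/U), 11 (A/C), 14 (U/C), 25 (G/U), 29 (G/U), 36 (G/U).
40 of the 48 sites match, so the percent identity is 40/48 × 100 = 83.33%.

83.33%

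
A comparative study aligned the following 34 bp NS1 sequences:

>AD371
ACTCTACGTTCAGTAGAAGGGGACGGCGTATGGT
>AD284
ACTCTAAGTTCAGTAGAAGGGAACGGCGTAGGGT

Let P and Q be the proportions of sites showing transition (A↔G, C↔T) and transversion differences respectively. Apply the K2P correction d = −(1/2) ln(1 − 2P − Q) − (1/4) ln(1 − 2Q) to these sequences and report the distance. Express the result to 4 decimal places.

The sequences differ at positions 7 (C/A, transversion), 22 (G/A, transition), 31 (T/G, transversion).
Of the 3 differences, 1 transition and 2 transversions over 34 sites: P = 1/34 = 0.029412, Q = 2/34 = 0.058824.
d = −0.5·ln(0.882352) − 0.25·ln(0.882352) = −0.5·(-0.125164) − 0.25·(-0.125164) = 0.0939.

0.0939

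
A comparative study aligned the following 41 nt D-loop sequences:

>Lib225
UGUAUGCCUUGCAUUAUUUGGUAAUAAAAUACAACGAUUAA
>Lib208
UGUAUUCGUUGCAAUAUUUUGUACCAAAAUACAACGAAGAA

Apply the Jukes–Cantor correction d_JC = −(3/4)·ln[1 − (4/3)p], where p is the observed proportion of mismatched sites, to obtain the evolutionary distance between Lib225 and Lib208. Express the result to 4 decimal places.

0.2260

Mismatches occur at site 6 (G↔U), site 8 (C↔G), site 14 (U↔A), site 20 (G↔U), site 24 (A↔C), site 25 (U↔C), site 38 (U↔A), site 39 (U↔G).
p = 8/41 = 0.195122.
d = −0.75 · ln(1 − (4/3)·0.195122) = −0.75 · ln(0.739837) = −0.75 · (-0.301325) = 0.2260.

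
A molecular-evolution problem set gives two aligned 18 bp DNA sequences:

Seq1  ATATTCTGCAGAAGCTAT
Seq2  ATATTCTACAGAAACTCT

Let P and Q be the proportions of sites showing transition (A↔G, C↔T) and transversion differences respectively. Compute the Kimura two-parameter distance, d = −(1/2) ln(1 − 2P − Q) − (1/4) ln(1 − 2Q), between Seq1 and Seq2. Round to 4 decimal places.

Mismatches occur at site 8 (G→A, transition), site 14 (G→A, transition), site 17 (A→C, transversion).
Of the 3 differences, 2 transitions and 1 transversion over 18 sites: P = 2/18 = 0.111111, Q = 1/18 = 0.055556.
d = −0.5·ln(0.722222) − 0.25·ln(0.888888) = −0.5·(-0.325423) − 0.25·(-0.117784) = 0.1922.

0.1922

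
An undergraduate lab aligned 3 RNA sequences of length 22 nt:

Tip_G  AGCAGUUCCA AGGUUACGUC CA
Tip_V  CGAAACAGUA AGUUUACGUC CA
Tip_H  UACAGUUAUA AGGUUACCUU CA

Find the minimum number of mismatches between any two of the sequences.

Pairwise Hamming distances:
  Tip_G vs Tip_V: 8
  Tip_G vs Tip_H: 6
  Tip_V vs Tip_H: 10
The smallest is 6, between Tip_G and Tip_H.

6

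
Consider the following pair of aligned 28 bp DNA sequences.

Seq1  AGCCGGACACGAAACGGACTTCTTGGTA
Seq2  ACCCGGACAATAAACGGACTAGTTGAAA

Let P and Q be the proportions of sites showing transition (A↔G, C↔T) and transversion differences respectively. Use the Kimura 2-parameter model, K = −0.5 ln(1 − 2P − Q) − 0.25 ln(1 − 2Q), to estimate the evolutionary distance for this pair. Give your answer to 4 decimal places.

0.3081

The sequences differ at positions 2 (G/C, transversion), 10 (C/A, transversion), 11 (G/T, transversion), 21 (T/A, transversion), 22 (C/G, transversion), 26 (G/A, transition), 27 (T/A, transversion).
Of the 7 differences, 1 transition and 6 transversions over 28 sites: P = 1/28 = 0.035714, Q = 6/28 = 0.214286.
d = −0.5·ln(0.714286) − 0.25·ln(0.571428) = −0.5·(-0.336472) − 0.25·(-0.559617) = 0.3081.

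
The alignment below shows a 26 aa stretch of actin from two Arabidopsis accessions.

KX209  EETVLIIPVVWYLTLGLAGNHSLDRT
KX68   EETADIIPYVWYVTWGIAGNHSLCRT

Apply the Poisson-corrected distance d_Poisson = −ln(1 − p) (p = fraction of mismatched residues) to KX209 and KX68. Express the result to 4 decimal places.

Differing sites — 4:V/A; 5:L/D; 9:V/Y; 13:L/V; 15:L/W; 17:L/I; 24:D/C.
p = 7/26 = 0.269231.
d = −ln(1 − 0.269231) = −ln(0.730769) = 0.3137.

0.3137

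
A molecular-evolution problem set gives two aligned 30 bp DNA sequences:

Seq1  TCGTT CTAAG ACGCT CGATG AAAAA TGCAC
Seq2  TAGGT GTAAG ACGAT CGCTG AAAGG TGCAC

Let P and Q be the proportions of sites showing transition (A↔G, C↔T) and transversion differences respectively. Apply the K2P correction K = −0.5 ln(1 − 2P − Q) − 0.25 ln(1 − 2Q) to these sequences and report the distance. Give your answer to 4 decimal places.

0.2797

The sequences differ at positions 2 (C/A, transversion), 4 (T/G, transversion), 6 (C/G, transversion), 14 (C/A, transversion), 18 (A/C, transversion), 24 (A/G, transition), 25 (A/G, transition).
Of the 7 differences, 2 transitions and 5 transversions over 30 sites: P = 2/30 = 0.066667, Q = 5/30 = 0.166667.
d = −0.5·ln(0.699999) − 0.25·ln(0.666666) = −0.5·(-0.356676) − 0.25·(-0.405466) = 0.2797.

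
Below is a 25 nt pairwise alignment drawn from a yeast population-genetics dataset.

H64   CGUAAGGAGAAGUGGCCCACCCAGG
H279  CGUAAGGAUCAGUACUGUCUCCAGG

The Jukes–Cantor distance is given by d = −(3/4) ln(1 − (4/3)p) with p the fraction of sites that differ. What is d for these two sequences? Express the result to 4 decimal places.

0.4904

Mismatches occur at site 9 (G↔U), site 10 (A↔C), site 14 (G↔A), site 15 (G↔C), site 16 (C↔U), site 17 (C↔G), site 18 (C↔U), site 19 (A↔C), site 20 (C↔U).
p = 9/25 = 0.360000.
d = −0.75 · ln(1 − (4/3)·0.360000) = −0.75 · ln(0.520000) = −0.75 · (-0.653926) = 0.4904.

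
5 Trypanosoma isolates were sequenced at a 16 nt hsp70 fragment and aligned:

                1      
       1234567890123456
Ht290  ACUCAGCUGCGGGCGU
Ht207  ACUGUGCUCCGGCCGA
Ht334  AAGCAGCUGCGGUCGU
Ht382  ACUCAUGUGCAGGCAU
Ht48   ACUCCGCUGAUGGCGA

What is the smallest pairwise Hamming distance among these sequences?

Pairwise Hamming distances:
  Ht290 vs Ht207: 5
  Ht290 vs Ht334: 3
  Ht290 vs Ht382: 4
  Ht290 vs Ht48: 4
  Ht207 vs Ht334: 7
  Ht207 vs Ht382: 9
  Ht207 vs Ht48: 6
  Ht334 vs Ht382: 7
  Ht334 vs Ht48: 7
  Ht382 vs Ht48: 7
The smallest is 3, between Ht290 and Ht334.

3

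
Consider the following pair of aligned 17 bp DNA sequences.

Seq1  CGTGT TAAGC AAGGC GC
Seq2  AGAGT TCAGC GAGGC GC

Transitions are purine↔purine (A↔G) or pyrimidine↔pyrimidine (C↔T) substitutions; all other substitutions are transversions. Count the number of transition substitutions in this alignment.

1

Mismatches occur at site 1 (C→A, transversion), site 3 (T→A, transversion), site 7 (A→C, transversion), site 11 (A→G, transition).
Of the 4 differences, 1 transition and 3 transversions, so the answer is 1.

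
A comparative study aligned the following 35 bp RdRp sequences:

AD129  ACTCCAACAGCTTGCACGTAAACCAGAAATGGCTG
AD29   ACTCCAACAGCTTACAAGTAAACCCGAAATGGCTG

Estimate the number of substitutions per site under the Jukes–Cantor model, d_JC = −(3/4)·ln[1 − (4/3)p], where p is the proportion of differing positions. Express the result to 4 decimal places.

0.0910

Mismatches occur at site 14 (G↔A), site 17 (C↔A), site 25 (A↔C).
p = 3/35 = 0.085714.
d = −0.75 · ln(1 − (4/3)·0.085714) = −0.75 · ln(0.885715) = −0.75 · (-0.121360) = 0.0910.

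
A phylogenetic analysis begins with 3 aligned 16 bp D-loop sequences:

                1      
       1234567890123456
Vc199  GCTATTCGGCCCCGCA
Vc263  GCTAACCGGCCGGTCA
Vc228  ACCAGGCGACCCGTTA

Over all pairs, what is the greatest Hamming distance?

Pairwise Hamming distances:
  Vc199 vs Vc263: 5
  Vc199 vs Vc228: 8
  Vc263 vs Vc228: 7
The largest is 8, between Vc199 and Vc228.

8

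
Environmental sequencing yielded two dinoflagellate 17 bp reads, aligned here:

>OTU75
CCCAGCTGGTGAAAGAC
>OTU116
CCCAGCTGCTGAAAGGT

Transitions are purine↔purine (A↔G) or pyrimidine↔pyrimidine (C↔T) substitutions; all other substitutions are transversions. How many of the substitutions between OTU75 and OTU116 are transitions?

Mismatches occur at site 9 (G/C, transversion), site 16 (A/G, transition), site 17 (C/T, transition).
Of the 3 differences, 2 transitions and 1 transversion, so the answer is 2.

2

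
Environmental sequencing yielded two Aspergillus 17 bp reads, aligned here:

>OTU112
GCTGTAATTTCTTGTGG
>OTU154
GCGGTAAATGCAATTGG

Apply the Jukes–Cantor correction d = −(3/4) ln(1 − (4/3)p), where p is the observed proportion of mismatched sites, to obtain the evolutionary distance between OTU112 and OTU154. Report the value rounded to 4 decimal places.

The sequences differ at positions 3 (T/G), 8 (T/A), 10 (T/G), 12 (T/A), 13 (T/A), 14 (G/T).
p = 6/17 = 0.352941.
d = −0.75 · ln(1 − (4/3)·0.352941) = −0.75 · ln(0.529412) = −0.75 · (-0.635988) = 0.4770.

0.4770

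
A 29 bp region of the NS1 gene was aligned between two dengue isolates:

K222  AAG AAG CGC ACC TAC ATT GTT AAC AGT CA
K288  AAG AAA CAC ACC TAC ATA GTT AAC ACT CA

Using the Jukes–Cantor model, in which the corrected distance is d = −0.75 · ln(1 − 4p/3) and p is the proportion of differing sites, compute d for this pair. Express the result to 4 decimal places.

The sequences differ at positions 6 (G/A), 8 (G/A), 18 (T/A), 26 (G/C).
p = 4/29 = 0.137931.
d = −0.75 · ln(1 − (4/3)·0.137931) = −0.75 · ln(0.816092) = −0.75 · (-0.203228) = 0.1524.

0.1524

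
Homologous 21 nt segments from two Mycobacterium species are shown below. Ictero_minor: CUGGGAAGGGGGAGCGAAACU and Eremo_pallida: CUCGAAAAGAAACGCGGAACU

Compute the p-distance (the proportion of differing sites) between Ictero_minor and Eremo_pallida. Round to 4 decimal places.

0.3810

The sequences differ at positions 3 (G/C), 5 (G/A), 8 (G/A), 10 (G/A), 11 (G/A), 12 (G/A), 13 (A/C), 17 (A/G).
There are 8 differences over 21 sites, so p = 8/21 = 0.3810.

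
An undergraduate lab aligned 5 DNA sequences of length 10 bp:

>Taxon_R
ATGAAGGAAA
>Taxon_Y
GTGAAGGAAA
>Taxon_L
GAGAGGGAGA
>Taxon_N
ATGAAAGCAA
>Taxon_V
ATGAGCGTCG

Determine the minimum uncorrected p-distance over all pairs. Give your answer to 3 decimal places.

Pairwise Hamming distances:
  Taxon_R vs Taxon_Y: 1
  Taxon_R vs Taxon_L: 4
  Taxon_R vs Taxon_N: 2
  Taxon_R vs Taxon_V: 5
  Taxon_Y vs Taxon_L: 3
  Taxon_Y vs Taxon_N: 3
  Taxon_Y vs Taxon_V: 6
  Taxon_L vs Taxon_N: 6
  Taxon_L vs Taxon_V: 6
  Taxon_N vs Taxon_V: 5
The smallest is 1 mismatch, between Taxon_R and Taxon_Y; p = 1/10 = 0.100.

0.100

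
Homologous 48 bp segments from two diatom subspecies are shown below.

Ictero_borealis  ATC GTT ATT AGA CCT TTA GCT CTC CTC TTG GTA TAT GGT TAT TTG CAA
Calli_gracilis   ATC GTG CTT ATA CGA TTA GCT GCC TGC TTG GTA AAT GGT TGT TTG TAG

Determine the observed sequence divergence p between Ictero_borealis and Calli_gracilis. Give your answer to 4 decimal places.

Differing sites — 6:T/G; 7:A/C; 11:G/T; 14:C/G; 15:T/A; 22:C/G; 23:T/C; 25:C/T; 26:T/G; 34:T/A; 41:A/G; 46:C/T; 48:A/G.
There are 13 differences over 48 sites, so p = 13/48 = 0.2708.

0.2708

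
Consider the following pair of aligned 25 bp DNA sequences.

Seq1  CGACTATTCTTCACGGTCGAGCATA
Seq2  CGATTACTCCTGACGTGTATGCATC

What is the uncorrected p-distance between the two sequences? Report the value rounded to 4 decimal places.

Mismatches occur at site 4 (C/T), site 7 (T/C), site 10 (T/C), site 12 (C/G), site 16 (G/T), site 17 (T/G), site 18 (C/T), site 19 (G/A), site 20 (A/T), site 25 (A/C).
There are 10 differences over 25 sites, so p = 10/25 = 0.4000.

0.4000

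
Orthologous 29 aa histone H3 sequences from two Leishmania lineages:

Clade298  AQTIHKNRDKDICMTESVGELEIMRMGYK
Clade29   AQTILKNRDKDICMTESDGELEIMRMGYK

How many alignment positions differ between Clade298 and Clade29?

The sequences differ at positions 5 (H/L), 18 (V/D).
That gives 2 mismatches out of 29 aligned sites, so the Hamming distance is 2.

2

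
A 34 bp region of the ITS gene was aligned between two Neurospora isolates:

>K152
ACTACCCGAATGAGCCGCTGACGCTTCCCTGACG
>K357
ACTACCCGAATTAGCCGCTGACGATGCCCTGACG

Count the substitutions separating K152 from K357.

3

The sequences differ at positions 12 (G/T), 24 (C/A), 26 (T/G).
That gives 3 mismatches out of 34 aligned sites, so the Hamming distance is 3.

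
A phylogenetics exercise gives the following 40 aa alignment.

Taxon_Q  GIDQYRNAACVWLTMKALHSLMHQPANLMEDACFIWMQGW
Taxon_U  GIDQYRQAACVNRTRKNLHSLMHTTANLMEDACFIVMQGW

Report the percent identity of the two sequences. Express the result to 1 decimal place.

80.0%

The sequences differ at positions 7 (N/Q), 12 (W/N), 13 (L/R), 15 (M/R), 17 (A/N), 24 (Q/T), 25 (P/T), 36 (W/V).
32 of the 40 sites match, so the percent identity is 32/40 × 100 = 80.0%.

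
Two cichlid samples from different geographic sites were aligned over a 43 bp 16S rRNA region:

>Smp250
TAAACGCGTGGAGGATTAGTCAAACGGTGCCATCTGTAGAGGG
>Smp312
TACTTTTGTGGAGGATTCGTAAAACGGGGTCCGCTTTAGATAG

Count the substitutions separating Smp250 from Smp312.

14

Differing sites — 3:A/C; 4:A/T; 5:C/T; 6:G/T; 7:C/T; 18:A/C; 21:C/A; 28:T/G; 30:C/T; 32:A/C; 33:T/G; 36:G/T; 41:G/T; 42:G/A.
That gives 14 mismatches out of 43 aligned sites, so the Hamming distance is 14.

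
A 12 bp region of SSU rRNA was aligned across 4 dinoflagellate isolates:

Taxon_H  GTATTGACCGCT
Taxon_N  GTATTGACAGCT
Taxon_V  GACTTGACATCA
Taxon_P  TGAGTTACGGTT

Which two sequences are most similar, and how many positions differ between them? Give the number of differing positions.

1

Pairwise Hamming distances:
  Taxon_H vs Taxon_N: 1
  Taxon_H vs Taxon_V: 5
  Taxon_H vs Taxon_P: 6
  Taxon_N vs Taxon_V: 4
  Taxon_N vs Taxon_P: 6
  Taxon_V vs Taxon_P: 9
The smallest is 1, between Taxon_H and Taxon_N.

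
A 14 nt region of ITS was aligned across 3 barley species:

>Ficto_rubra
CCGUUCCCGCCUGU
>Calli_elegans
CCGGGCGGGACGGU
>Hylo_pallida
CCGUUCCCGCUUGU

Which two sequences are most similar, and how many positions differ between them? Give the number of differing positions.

1

Pairwise Hamming distances:
  Ficto_rubra vs Calli_elegans: 6
  Ficto_rubra vs Hylo_pallida: 1
  Calli_elegans vs Hylo_pallida: 7
The smallest is 1, between Ficto_rubra and Hylo_pallida.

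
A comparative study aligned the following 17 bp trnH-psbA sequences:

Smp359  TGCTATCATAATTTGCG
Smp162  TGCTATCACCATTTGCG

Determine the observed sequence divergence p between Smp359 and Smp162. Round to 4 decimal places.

Mismatches occur at site 9 (T/C), site 10 (A/C).
There are 2 differences over 17 sites, so p = 2/17 = 0.1176.

0.1176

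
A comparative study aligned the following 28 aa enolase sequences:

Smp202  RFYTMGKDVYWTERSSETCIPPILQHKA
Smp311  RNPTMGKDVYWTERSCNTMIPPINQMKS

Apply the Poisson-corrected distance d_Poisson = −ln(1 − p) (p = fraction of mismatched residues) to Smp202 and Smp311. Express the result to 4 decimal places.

0.3365

Differing sites — 2:F/N; 3:Y/P; 16:S/C; 17:E/N; 19:C/M; 24:L/N; 26:H/M; 28:A/S.
p = 8/28 = 0.285714.
d = −ln(1 − 0.285714) = −ln(0.714286) = 0.3365.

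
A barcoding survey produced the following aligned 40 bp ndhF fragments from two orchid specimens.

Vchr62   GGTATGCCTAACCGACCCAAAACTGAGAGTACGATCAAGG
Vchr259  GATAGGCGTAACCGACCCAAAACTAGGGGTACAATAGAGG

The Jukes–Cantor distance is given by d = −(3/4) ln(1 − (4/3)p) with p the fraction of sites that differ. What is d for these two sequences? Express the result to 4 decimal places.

Differing sites — 2:G/A; 5:T/G; 8:C/G; 25:G/A; 26:A/G; 28:A/G; 33:G/A; 36:C/A; 37:A/G.
p = 9/40 = 0.225000.
d = −0.75 · ln(1 − (4/3)·0.225000) = −0.75 · ln(0.700000) = −0.75 · (-0.356675) = 0.2675.

0.2675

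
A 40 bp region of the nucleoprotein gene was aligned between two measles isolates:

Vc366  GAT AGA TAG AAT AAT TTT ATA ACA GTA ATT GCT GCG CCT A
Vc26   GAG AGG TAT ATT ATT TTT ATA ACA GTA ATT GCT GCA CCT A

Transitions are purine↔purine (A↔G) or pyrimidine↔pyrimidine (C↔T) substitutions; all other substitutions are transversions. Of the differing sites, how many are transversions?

Differing sites — 3:T/G (Tv); 6:A/G (Ti); 9:G/T (Tv); 11:A/T (Tv); 14:A/T (Tv); 36:G/A (Ti).
Of the 6 differences, 2 transitions and 4 transversions, so the answer is 4.

4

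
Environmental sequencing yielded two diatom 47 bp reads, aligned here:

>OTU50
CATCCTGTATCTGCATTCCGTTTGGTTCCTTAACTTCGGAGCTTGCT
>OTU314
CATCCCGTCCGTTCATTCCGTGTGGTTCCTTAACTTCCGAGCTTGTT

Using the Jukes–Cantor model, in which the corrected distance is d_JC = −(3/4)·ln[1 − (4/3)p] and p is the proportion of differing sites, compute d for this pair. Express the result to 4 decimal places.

The sequences differ at positions 6 (T/C), 9 (A/C), 10 (T/C), 11 (C/G), 13 (G/T), 22 (T/G), 38 (G/C), 46 (C/T).
p = 8/47 = 0.170213.
d = −0.75 · ln(1 − (4/3)·0.170213) = −0.75 · ln(0.773049) = −0.75 · (-0.257413) = 0.1931.

0.1931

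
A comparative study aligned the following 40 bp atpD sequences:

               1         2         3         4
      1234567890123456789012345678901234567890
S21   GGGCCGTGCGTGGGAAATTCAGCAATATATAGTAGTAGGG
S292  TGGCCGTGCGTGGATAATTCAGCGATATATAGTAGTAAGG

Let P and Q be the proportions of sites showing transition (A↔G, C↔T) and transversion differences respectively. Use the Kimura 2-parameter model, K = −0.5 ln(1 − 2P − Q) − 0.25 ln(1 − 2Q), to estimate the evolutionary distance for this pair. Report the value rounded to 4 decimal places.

0.1379

Differing sites — 1:G/T (Tv); 14:G/A (Ti); 15:A/T (Tv); 24:A/G (Ti); 38:G/A (Ti).
Of the 5 differences, 3 transitions and 2 transversions over 40 sites: P = 3/40 = 0.075000, Q = 2/40 = 0.050000.
d = −0.5·ln(0.800000) − 0.25·ln(0.900000) = −0.5·(-0.223144) − 0.25·(-0.105361) = 0.1379.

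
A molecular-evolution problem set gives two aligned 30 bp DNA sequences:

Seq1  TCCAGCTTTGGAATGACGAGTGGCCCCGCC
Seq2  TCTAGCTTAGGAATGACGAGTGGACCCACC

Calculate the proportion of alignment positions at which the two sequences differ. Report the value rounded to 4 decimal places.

The sequences differ at positions 3 (C/T), 9 (T/A), 24 (C/A), 28 (G/A).
There are 4 differences over 30 sites, so p = 4/30 = 0.1333.

0.1333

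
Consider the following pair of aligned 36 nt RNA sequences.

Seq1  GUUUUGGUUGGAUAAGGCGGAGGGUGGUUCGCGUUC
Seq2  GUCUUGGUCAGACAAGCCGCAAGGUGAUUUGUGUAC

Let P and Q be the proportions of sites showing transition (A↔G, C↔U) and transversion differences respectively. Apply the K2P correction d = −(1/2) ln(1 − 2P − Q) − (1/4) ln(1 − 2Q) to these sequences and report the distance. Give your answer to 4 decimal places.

Mismatches occur at site 3 (U→C, transition), site 9 (U→C, transition), site 10 (G→A, transition), site 13 (U→C, transition), site 17 (G→C, transversion), site 20 (G→C, transversion), site 22 (G→A, transition), site 27 (G→A, transition), site 30 (C→U, transition), site 32 (C→U, transition), site 35 (U→A, transversion).
Of the 11 differences, 8 transitions and 3 transversions over 36 sites: P = 8/36 = 0.222222, Q = 3/36 = 0.083333.
d = −0.5·ln(0.472223) − 0.25·ln(0.833334) = −0.5·(-0.750304) − 0.25·(-0.182321) = 0.4207.

0.4207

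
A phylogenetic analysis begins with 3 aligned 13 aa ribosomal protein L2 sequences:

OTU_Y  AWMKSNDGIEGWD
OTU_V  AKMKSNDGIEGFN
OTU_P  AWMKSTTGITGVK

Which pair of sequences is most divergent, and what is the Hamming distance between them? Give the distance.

6

Pairwise Hamming distances:
  OTU_Y vs OTU_V: 3
  OTU_Y vs OTU_P: 5
  OTU_V vs OTU_P: 6
The largest is 6, between OTU_V and OTU_P.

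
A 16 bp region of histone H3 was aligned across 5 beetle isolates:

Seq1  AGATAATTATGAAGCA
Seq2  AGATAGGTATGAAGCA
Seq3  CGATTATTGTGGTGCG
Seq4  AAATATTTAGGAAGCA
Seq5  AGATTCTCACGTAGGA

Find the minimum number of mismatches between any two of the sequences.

2

Pairwise Hamming distances:
  Seq1 vs Seq2: 2
  Seq1 vs Seq3: 6
  Seq1 vs Seq4: 3
  Seq1 vs Seq5: 6
  Seq2 vs Seq3: 8
  Seq2 vs Seq4: 4
  Seq2 vs Seq5: 7
  Seq3 vs Seq4: 9
  Seq3 vs Seq5: 9
  Seq4 vs Seq5: 7
The smallest is 2, between Seq1 and Seq2.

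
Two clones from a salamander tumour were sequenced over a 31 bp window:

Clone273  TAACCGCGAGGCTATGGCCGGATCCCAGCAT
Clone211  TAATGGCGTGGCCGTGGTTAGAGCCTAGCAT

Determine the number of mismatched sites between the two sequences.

Mismatches occur at site 4 (C/T), site 5 (C/G), site 9 (A/T), site 13 (T/C), site 14 (A/G), site 18 (C/T), site 19 (C/T), site 20 (G/A), site 23 (T/G), site 26 (C/T).
That gives 10 mismatches out of 31 aligned sites, so the Hamming distance is 10.

10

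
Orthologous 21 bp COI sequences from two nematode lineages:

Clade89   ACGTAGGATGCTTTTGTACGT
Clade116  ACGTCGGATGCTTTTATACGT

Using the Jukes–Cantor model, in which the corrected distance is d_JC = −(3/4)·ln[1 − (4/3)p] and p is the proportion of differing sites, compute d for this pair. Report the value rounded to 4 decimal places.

0.1019

Differing sites — 5:A/C; 16:G/A.
p = 2/21 = 0.095238.
d = −0.75 · ln(1 − (4/3)·0.095238) = −0.75 · ln(0.873016) = −0.75 · (-0.135801) = 0.1019.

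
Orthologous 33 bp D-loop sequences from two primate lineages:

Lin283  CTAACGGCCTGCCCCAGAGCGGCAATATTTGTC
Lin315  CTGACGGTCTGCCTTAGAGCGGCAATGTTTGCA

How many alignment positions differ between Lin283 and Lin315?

Mismatches occur at site 3 (A/G), site 8 (C/T), site 14 (C/T), site 15 (C/T), site 27 (A/G), site 32 (T/C), site 33 (C/A).
That gives 7 mismatches out of 33 aligned sites, so the Hamming distance is 7.

7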